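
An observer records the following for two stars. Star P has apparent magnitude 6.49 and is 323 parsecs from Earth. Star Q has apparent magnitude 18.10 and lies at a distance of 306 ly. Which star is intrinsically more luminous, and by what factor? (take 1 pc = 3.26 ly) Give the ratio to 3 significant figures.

Star P is more luminous, by a factor of 522000.

Star P: M = m − 5 log₁₀ d + 5 = 6.49 − 5·2.5092 + 5 = -1.056
Star Q: d = 306 ly / 3.26 = 93.87 pc
Star Q: M = m − 5 log₁₀ d + 5 = 18.10 − 5·1.9725 + 5 = 13.237
ΔM = M_P − M_Q = -1.056 − (13.237) = -14.293; smaller M is more luminous → Star P.
L ratio = 10^(0.4 |ΔM|) = 10^5.717 = 521700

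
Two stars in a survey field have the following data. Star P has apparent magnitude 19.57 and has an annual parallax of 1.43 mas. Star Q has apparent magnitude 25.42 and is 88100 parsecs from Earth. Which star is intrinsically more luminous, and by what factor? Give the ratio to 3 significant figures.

Star P: p = 1.43 mas = 1.43×10^-3″ → d = 1/p = 699.3 pc
Star P: M = m − 5 log₁₀ d + 5 = 19.57 − 5·2.8447 + 5 = 10.347
Star Q: M = m − 5 log₁₀ d + 5 = 25.42 − 5·4.9450 + 5 = 5.695
ΔM = M_P − M_Q = 10.347 − (5.695) = 4.652; smaller M is more luminous → Star Q.
L ratio = 10^(0.4 |ΔM|) = 10^1.861 = 72.55

Star Q is more luminous, by a factor of 72.5.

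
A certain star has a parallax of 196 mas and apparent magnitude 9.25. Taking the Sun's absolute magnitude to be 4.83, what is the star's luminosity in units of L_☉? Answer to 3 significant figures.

L/L_☉ ≈ 4.44×10^-3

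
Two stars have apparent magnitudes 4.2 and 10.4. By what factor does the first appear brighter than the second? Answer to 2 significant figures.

300

Magnitude difference = -6.2
Flux ratio = 10^(−0.4 Δm) = 10^(−0.4 × -6.2) = 10^2.480 = 302.0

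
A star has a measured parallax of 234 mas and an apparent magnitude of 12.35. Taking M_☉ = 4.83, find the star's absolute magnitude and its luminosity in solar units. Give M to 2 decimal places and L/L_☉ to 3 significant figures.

M ≈ 14.20; L/L_☉ ≈ 1.79×10^-4

d = 1/p = 1000/234 mas = 4.274 pc
M = m − 5 log₁₀ d + 5 = 12.35 − 5·0.6308 + 5 = 14.196
M − M_☉ = 14.196 − 4.83 = 9.366
L/L_☉ = 10^(−0.4 × 9.366) = 1.793×10^-4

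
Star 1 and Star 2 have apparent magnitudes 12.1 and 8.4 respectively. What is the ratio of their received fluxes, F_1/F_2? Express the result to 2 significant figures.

Δm = 12.1 − (8.4) = 3.7
Flux ratio = 10^(−0.4 Δm) = 10^(−0.4 × 3.7) = 10^-1.480 = 0.03311

F_1/F_2 ≈ 0.033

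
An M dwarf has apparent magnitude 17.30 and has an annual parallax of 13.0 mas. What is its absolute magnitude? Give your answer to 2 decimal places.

p = 13.0 mas = 0.0130″ → d = 1/p = 76.92 pc
5 log₁₀(d/10 pc) = 5 log₁₀(76.92) − 5 = 4.430
M = m − 5 log₁₀(d/10) = 17.30 − 4.430 = 12.870

M ≈ 12.87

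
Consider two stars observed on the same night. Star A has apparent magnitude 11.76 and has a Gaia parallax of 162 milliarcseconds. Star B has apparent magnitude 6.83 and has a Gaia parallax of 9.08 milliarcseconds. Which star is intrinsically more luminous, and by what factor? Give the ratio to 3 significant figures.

Star A: p = 162 mas = 0.162″ → d = 1/p = 6.173 pc
Star A: M = m − 5 log₁₀ d + 5 = 11.76 − 5·0.7905 + 5 = 12.808
Star B: p = 9.08 mas = 9.08×10^-3″ → d = 1/p = 110.1 pc
Star B: M = m − 5 log₁₀ d + 5 = 6.83 − 5·2.0419 + 5 = 1.620
ΔM = M_A − M_B = 12.808 − (1.620) = 11.187; smaller M is more luminous → Star B.
L ratio = 10^(0.4 |ΔM|) = 10^4.475 = 29840

Star B is more luminous, by a factor of 29800.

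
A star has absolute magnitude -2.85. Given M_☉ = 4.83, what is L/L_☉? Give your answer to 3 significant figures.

M − M_☉ = -2.85 − 4.83 = -7.680
L/L_☉ = 10^(−0.4 (M − M_☉)) = 10^3.072 = 1180

L/L_☉ ≈ 1180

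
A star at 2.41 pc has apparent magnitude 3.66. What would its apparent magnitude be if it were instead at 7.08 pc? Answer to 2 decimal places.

m ≈ 6.00

Flux ∝ 1/d², so Δm = 5 log₁₀(d₂/d₁) = 5 log₁₀(7.08/2.41) = 2.340
m₂ = m₁ + Δm = 3.66 + (2.340) = 6.000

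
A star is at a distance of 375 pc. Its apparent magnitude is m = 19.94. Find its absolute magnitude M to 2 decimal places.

5 log₁₀(d/10 pc) = 5 log₁₀(375.0) − 5 = 7.870
M = m − 5 log₁₀(d/10) = 19.94 − 7.870 = 12.070

M ≈ 12.07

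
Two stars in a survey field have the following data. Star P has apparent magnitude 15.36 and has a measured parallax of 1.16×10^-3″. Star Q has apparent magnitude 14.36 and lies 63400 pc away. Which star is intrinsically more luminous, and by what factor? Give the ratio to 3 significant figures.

Star Q is more luminous, by a factor of 13600.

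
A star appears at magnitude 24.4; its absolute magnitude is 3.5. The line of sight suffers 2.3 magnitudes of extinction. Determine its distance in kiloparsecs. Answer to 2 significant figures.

m − M = 5 log₁₀(d/10 pc) + A  ⇒  24.4 − (3.5) − 2.3 = 5 log₁₀(d/10)
18.600 = 5 log₁₀(d/10)
log₁₀ d = (m − M − A)/5 + 1 = 4.7200
d = 10^4.7200 = 52480 pc
= 52.48 kpc

d ≈ 52 kpc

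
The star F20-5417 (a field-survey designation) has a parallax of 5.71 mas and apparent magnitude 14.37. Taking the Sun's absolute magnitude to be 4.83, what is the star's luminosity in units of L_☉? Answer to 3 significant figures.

L/L_☉ ≈ 0.0469

d = 1/p = 1000/5.71 mas = 175.1 pc
M = m − 5 log₁₀ d + 5 = 14.37 − 5·2.2434 + 5 = 8.153
M − M_☉ = 8.153 − 4.83 = 3.323
L/L_☉ = 10^(−0.4 × 3.323) = 0.04685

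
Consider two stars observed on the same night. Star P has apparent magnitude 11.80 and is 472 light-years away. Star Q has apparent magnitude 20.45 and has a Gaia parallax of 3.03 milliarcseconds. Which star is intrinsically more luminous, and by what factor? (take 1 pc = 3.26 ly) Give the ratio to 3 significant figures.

Star P is more luminous, by a factor of 555.

Star P: d = 472 ly / 3.26 = 144.8 pc
Star P: M = m − 5 log₁₀ d + 5 = 11.80 − 5·2.1607 + 5 = 5.996
Star Q: p = 3.03 mas = 3.03×10^-3″ → d = 1/p = 330.0 pc
Star Q: M = m − 5 log₁₀ d + 5 = 20.45 − 5·2.5186 + 5 = 12.857
ΔM = M_P − M_Q = 5.996 − (12.857) = -6.861; smaller M is more luminous → Star P.
L ratio = 10^(0.4 |ΔM|) = 10^2.744 = 555.1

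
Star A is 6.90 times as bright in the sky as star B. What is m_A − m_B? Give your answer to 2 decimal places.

m_A − m_B ≈ -2.10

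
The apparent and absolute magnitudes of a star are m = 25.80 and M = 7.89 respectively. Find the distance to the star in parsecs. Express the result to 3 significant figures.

d ≈ 38200 pc

μ = m − M = 17.910
m − M = 5 log₁₀ d − 5
log₁₀ d = (m − M)/5 + 1 = 4.5820
d = 10^4.5820 = 38190 pc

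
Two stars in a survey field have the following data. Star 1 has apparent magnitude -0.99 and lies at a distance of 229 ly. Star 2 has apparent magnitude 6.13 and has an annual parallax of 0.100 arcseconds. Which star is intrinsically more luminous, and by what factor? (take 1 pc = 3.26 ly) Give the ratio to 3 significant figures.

Star 1 is more luminous, by a factor of 34800.

Star 1: d = 229 ly / 3.26 = 70.25 pc
Star 1: M = m − 5 log₁₀ d + 5 = -0.99 − 5·1.8466 + 5 = -5.223
Star 2: d = 1/p = 1/0.100″ = 10.00 pc
Star 2: M = m − 5 log₁₀ d + 5 = 6.13 − 5·1.0000 + 5 = 6.130
ΔM = M_1 − M_2 = -5.223 − (6.130) = -11.353; smaller M is more luminous → Star 1.
L ratio = 10^(0.4 |ΔM|) = 10^4.541 = 34770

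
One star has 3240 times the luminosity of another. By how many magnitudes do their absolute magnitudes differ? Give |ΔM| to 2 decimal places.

|ΔM| ≈ 8.78

Pogson: ΔM = −2.5 log₁₀(ratio) = −2.5 log₁₀(3240) = −2.5 × 3.5105 = -8.776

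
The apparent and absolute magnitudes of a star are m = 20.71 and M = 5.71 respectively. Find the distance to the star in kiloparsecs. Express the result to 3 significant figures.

d ≈ 10.0 kpc

Distance modulus: m − M = 20.71 − (5.71) = 15.000
m − M = 5 log₁₀ d − 5
log₁₀ d = (m − M)/5 + 1 = 4.0000
d = 10^4.0000 = 10000 pc
= 10.00 kpc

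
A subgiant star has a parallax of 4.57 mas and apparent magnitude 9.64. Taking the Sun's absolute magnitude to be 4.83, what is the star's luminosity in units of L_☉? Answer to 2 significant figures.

L/L_☉ ≈ 5.7

d = 1/p = 1000/4.57 mas = 218.8 pc
M = m − 5 log₁₀ d + 5 = 9.64 − 5·2.3401 + 5 = 2.940
M − M_☉ = 2.940 − 4.83 = -1.890
L/L_☉ = 10^(−0.4 × -1.890) = 5.704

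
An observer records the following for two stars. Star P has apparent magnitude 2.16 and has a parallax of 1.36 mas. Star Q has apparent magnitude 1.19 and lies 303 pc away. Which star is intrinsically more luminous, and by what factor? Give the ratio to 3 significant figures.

Star P: p = 1.36 mas = 1.36×10^-3″ → d = 1/p = 735.3 pc
Star P: M = m − 5 log₁₀ d + 5 = 2.16 − 5·2.8665 + 5 = -7.172
Star Q: M = m − 5 log₁₀ d + 5 = 1.19 − 5·2.4814 + 5 = -6.217
ΔM = M_P − M_Q = -7.172 − (-6.217) = -0.955; smaller M is more luminous → Star P.
L ratio = 10^(0.4 |ΔM|) = 10^0.382 = 2.410

Star P is more luminous, by a factor of 2.41.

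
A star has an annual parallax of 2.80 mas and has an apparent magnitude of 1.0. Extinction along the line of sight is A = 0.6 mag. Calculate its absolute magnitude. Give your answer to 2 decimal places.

p = 2.80 mas = 2.80×10^-3″ → d = 1/p = 357.1 pc
5 log₁₀(d/10 pc) = 5 log₁₀(357.1) − 5 = 7.764
M = m − 5 log₁₀(d/10) − A = 1.0 − 7.764 − 0.6 = -7.364

M ≈ -7.36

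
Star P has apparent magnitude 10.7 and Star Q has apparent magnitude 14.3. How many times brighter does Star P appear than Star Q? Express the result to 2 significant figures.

28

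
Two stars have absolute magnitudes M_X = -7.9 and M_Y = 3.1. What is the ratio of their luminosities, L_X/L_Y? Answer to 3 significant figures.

L_X/L_Y ≈ 25100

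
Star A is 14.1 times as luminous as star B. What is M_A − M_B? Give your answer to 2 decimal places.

M_A − M_B ≈ -2.87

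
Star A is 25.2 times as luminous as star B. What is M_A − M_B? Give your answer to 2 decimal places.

Pogson: ΔM = −2.5 log₁₀(ratio) = −2.5 log₁₀(25.2) = −2.5 × 1.4014 = -3.504
Star A is brighter, so it has the smaller magnitude: the difference is negative.

M_A − M_B ≈ -3.50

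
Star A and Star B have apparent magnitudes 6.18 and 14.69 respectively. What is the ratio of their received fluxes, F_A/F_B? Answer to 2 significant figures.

Δm = 6.18 − (14.69) = -8.51
Flux ratio = 10^(−0.4 Δm) = 10^(−0.4 × -8.51) = 10^3.404 = 2535

F_A/F_B ≈ 2500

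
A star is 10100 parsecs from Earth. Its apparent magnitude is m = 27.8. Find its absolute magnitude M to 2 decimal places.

5 log₁₀(d/10 pc) = 5 log₁₀(10100) − 5 = 15.022
M = m − 5 log₁₀(d/10) = 27.8 − 15.022 = 12.778

M ≈ 12.78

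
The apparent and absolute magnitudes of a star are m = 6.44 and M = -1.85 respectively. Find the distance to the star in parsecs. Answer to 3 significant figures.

μ = m − M = 8.290
m − M = 5 log₁₀ d − 5
log₁₀ d = (m − M)/5 + 1 = 2.6580
d = 10^2.6580 = 455.0 pc

d ≈ 455 pc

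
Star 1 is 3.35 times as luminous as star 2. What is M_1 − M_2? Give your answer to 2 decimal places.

Pogson: ΔM = −2.5 log₁₀(ratio) = −2.5 log₁₀(3.35) = −2.5 × 0.5250 = -1.313
Star 1 is brighter, so it has the smaller magnitude: the difference is negative.

M_1 − M_2 ≈ -1.31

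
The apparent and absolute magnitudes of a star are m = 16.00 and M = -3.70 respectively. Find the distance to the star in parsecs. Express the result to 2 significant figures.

μ = m − M = 19.700
m − M = 5 log₁₀ d − 5
log₁₀ d = (m − M)/5 + 1 = 4.9400
d = 10^4.9400 = 87100 pc

d ≈ 87000 pc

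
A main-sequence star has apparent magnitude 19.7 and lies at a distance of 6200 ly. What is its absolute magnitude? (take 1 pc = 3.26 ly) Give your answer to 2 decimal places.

M ≈ 8.30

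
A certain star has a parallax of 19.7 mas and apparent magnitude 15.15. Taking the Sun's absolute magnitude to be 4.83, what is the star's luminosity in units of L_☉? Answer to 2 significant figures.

d = 1/p = 1000/19.7 mas = 50.76 pc
M = m − 5 log₁₀ d + 5 = 15.15 − 5·1.7055 + 5 = 11.622
M − M_☉ = 11.622 − 4.83 = 6.792
L/L_☉ = 10^(−0.4 × 6.792) = 1.919×10^-3

L/L_☉ ≈ 1.9×10^-3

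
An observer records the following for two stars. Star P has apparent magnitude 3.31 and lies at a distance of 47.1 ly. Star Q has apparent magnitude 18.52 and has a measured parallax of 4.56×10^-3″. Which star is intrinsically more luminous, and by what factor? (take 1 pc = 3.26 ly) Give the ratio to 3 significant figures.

Star P is more luminous, by a factor of 5270.

Star P: d = 47.1 ly / 3.26 = 14.45 pc
Star P: M = m − 5 log₁₀ d + 5 = 3.31 − 5·1.1598 + 5 = 2.511
Star Q: d = 1/p = 1/4.56×10^-3″ = 219.3 pc
Star Q: M = m − 5 log₁₀ d + 5 = 18.52 − 5·2.3410 + 5 = 11.815
ΔM = M_P − M_Q = 2.511 − (11.815) = -9.304; smaller M is more luminous → Star P.
L ratio = 10^(0.4 |ΔM|) = 10^3.722 = 5267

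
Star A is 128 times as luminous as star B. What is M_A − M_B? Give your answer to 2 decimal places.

M_A − M_B ≈ -5.27

Pogson: ΔM = −2.5 log₁₀(ratio) = −2.5 log₁₀(128) = −2.5 × 2.1072 = -5.268
Star A is brighter, so it has the smaller magnitude: the difference is negative.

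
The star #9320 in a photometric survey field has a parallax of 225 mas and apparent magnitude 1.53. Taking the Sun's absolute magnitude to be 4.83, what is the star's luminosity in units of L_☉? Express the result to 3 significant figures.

L/L_☉ ≈ 4.13

d = 1/p = 1000/225 mas = 4.444 pc
M = m − 5 log₁₀ d + 5 = 1.53 − 5·0.6478 + 5 = 3.291
M − M_☉ = 3.291 − 4.83 = -1.539
L/L_☉ = 10^(−0.4 × -1.539) = 4.127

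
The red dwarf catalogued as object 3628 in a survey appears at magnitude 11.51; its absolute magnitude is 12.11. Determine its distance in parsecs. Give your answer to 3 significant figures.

μ = m − M = -0.600
m − M = 5 log₁₀ d − 5
log₁₀ d = (m − M)/5 + 1 = 0.8800
d = 10^0.8800 = 7.586 pc

d ≈ 7.59 pc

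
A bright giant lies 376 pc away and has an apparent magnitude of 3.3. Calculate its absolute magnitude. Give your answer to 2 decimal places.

M ≈ -4.58

5 log₁₀(d/10 pc) = 5 log₁₀(376.0) − 5 = 7.876
M = m − 5 log₁₀(d/10) = 3.3 − 7.876 = -4.576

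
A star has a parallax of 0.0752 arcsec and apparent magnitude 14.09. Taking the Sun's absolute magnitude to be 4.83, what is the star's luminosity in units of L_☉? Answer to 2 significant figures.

L/L_☉ ≈ 3.5×10^-4

d = 1/p = 1/0.0752″ = 13.30 pc
M = m − 5 log₁₀ d + 5 = 14.09 − 5·1.1238 + 5 = 13.471
M − M_☉ = 13.471 − 4.83 = 8.641
L/L_☉ = 10^(−0.4 × 8.641) = 3.496×10^-4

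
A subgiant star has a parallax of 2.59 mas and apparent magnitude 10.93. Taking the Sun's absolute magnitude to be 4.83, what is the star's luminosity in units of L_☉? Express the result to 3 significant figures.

L/L_☉ ≈ 5.41

d = 1/p = 1000/2.59 mas = 386.1 pc
M = m − 5 log₁₀ d + 5 = 10.93 − 5·2.5867 + 5 = 2.996
M − M_☉ = 2.996 − 4.83 = -1.834
L/L_☉ = 10^(−0.4 × -1.834) = 5.413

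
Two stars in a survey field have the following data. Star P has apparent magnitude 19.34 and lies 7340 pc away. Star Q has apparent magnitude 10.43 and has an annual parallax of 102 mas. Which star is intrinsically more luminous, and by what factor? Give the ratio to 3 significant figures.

Star P is more luminous, by a factor of 153.

Star P: M = m − 5 log₁₀ d + 5 = 19.34 − 5·3.8657 + 5 = 5.012
Star Q: p = 102 mas = 0.102″ → d = 1/p = 9.804 pc
Star Q: M = m − 5 log₁₀ d + 5 = 10.43 − 5·0.9914 + 5 = 10.473
ΔM = M_P − M_Q = 5.012 − (10.473) = -5.461; smaller M is more luminous → Star P.
L ratio = 10^(0.4 |ΔM|) = 10^2.185 = 153.0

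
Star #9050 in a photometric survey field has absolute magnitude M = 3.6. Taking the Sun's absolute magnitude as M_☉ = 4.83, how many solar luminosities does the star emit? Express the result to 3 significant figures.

L/L_☉ ≈ 3.10

M − M_☉ = 3.6 − 4.83 = -1.230
L/L_☉ = 10^(−0.4 (M − M_☉)) = 10^0.492 = 3.105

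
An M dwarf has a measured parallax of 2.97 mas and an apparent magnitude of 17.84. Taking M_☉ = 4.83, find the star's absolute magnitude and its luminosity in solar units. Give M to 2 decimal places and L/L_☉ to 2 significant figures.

M ≈ 10.20; L/L_☉ ≈ 7.1×10^-3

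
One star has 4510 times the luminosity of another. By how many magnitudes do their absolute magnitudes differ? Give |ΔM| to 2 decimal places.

|ΔM| ≈ 9.14

Pogson: ΔM = −2.5 log₁₀(ratio) = −2.5 log₁₀(4510) = −2.5 × 3.6542 = -9.135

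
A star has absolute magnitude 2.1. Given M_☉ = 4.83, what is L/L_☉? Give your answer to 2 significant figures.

L/L_☉ ≈ 12

M − M_☉ = 2.1 − 4.83 = -2.730
L/L_☉ = 10^(−0.4 (M − M_☉)) = 10^1.092 = 12.36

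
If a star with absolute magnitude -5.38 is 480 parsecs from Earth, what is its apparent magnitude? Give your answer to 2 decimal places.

m ≈ 3.03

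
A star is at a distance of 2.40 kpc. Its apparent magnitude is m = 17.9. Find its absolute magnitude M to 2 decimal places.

d = 2.40 kpc = 2400 pc
5 log₁₀(d/10 pc) = 5 log₁₀(2400) − 5 = 11.901
M = m − 5 log₁₀(d/10) = 17.9 − 11.901 = 5.999

M ≈ 6.00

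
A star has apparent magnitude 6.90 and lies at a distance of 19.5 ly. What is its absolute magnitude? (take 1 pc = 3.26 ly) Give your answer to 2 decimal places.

d = 19.5 ly / 3.26 = 5.982 pc
5 log₁₀(d/10 pc) = 5 log₁₀(5.982) − 5 = -1.116
M = m − 5 log₁₀(d/10) = 6.90 + 1.116 = 8.016

M ≈ 8.02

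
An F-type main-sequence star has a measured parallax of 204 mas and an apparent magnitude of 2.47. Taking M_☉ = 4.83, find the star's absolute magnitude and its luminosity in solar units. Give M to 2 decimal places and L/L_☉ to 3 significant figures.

M ≈ 4.02; L/L_☉ ≈ 2.11

d = 1/p = 1000/204 mas = 4.902 pc
M = m − 5 log₁₀ d + 5 = 2.47 − 5·0.6904 + 5 = 4.018
M − M_☉ = 4.018 − 4.83 = -0.812
L/L_☉ = 10^(−0.4 × -0.812) = 2.112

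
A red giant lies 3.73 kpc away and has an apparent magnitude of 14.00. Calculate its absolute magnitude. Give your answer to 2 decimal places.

M ≈ 1.14

d = 3.73 kpc = 3730 pc
5 log₁₀(d/10 pc) = 5 log₁₀(3730) − 5 = 12.859
M = m − 5 log₁₀(d/10) = 14.00 − 12.859 = 1.141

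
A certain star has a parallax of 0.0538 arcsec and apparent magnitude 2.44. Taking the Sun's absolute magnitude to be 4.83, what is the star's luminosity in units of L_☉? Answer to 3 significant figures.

L/L_☉ ≈ 31.2

d = 1/p = 1/0.0538″ = 18.59 pc
M = m − 5 log₁₀ d + 5 = 2.44 − 5·1.2692 + 5 = 1.094
M − M_☉ = 1.094 − 4.83 = -3.736
L/L_☉ = 10^(−0.4 × -3.736) = 31.22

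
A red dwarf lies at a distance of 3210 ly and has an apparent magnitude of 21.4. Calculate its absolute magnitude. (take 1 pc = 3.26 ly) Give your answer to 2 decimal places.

d = 3210 ly / 3.26 = 984.7 pc
5 log₁₀(d/10 pc) = 5 log₁₀(984.7) − 5 = 9.966
M = m − 5 log₁₀(d/10) = 21.4 − 9.966 = 11.434

M ≈ 11.43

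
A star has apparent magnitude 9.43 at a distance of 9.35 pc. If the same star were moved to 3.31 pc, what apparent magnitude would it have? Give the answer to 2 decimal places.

Flux ∝ 1/d², so Δm = 5 log₁₀(d₂/d₁) = 5 log₁₀(3.31/9.35) = -2.255
m₂ = m₁ + Δm = 9.43 + (-2.255) = 7.175

m ≈ 7.18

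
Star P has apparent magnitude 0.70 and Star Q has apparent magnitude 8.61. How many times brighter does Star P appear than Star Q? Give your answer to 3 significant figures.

Magnitude difference = -7.91
Flux ratio = 10^(−0.4 Δm) = 10^(−0.4 × -7.91) = 10^3.164 = 1459

1460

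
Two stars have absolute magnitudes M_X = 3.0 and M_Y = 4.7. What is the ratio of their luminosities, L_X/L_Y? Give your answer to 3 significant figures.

ΔM = M_X − M_Y = -1.7
L_X/L_Y = 10^(−0.4 ΔM) = 10^0.680 = 4.786

L_X/L_Y ≈ 4.79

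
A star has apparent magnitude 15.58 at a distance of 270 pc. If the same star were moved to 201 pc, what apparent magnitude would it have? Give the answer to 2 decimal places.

Flux ∝ 1/d², so Δm = 5 log₁₀(d₂/d₁) = 5 log₁₀(201/270) = -0.641
m₂ = m₁ + Δm = 15.58 + (-0.641) = 14.939

m ≈ 14.94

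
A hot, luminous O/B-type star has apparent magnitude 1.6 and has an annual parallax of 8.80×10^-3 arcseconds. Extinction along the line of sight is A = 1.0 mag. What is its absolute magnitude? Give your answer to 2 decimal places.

M ≈ -4.68

d = 1/p = 1/8.80×10^-3″ = 113.6 pc
5 log₁₀(d/10 pc) = 5 log₁₀(113.6) − 5 = 5.278
M = m − 5 log₁₀(d/10) − A = 1.6 − 5.278 − 1.0 = -4.678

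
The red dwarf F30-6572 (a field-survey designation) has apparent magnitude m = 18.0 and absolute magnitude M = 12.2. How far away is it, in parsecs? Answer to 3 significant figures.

d ≈ 145 pc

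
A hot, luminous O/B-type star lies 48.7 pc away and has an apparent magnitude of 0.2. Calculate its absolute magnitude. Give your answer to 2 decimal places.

M ≈ -3.24

5 log₁₀(d/10 pc) = 5 log₁₀(48.70) − 5 = 3.438
M = m − 5 log₁₀(d/10) = 0.2 − 3.438 = -3.238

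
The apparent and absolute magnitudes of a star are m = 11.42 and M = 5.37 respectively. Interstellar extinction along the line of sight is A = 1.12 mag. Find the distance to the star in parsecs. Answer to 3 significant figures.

m − M = 5 log₁₀(d/10 pc) + A  ⇒  11.42 − (5.37) − 1.12 = 5 log₁₀(d/10)
4.930 = 5 log₁₀(d/10)
log₁₀ d = (m − M − A)/5 + 1 = 1.9860
d = 10^1.9860 = 96.83 pc

d ≈ 96.8 pc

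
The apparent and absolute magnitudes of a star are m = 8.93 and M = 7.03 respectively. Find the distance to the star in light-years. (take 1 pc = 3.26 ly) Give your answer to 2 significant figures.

Distance modulus: m − M = 8.93 − (7.03) = 1.900
m − M = 5 log₁₀ d − 5
log₁₀ d = (m − M)/5 + 1 = 1.3800
d = 10^1.3800 = 23.99 pc
= 78.20 ly

d ≈ 78 ly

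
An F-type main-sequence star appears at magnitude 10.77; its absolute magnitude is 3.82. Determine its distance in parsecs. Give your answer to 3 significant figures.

d ≈ 245 pc

Distance modulus: m − M = 10.77 − (3.82) = 6.950
m − M = 5 log₁₀ d − 5
log₁₀ d = (m − M)/5 + 1 = 2.3900
d = 10^2.3900 = 245.5 pc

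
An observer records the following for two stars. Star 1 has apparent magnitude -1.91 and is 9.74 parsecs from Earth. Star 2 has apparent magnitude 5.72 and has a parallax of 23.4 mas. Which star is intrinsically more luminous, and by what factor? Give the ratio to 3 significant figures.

Star 1: M = m − 5 log₁₀ d + 5 = -1.91 − 5·0.9886 + 5 = -1.853
Star 2: p = 23.4 mas = 0.0234″ → d = 1/p = 42.74 pc
Star 2: M = m − 5 log₁₀ d + 5 = 5.72 − 5·1.6308 + 5 = 2.566
ΔM = M_1 − M_2 = -1.853 − (2.566) = -4.419; smaller M is more luminous → Star 1.
L ratio = 10^(0.4 |ΔM|) = 10^1.768 = 58.55

Star 1 is more luminous, by a factor of 58.6.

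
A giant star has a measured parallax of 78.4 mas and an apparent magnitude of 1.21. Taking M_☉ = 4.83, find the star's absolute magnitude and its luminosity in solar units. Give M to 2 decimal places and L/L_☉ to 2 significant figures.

M ≈ 0.68; L/L_☉ ≈ 46

d = 1/p = 1000/78.4 mas = 12.76 pc
M = m − 5 log₁₀ d + 5 = 1.21 − 5·1.1057 + 5 = 0.682
M − M_☉ = 0.682 − 4.83 = -4.148
L/L_☉ = 10^(−0.4 × -4.148) = 45.64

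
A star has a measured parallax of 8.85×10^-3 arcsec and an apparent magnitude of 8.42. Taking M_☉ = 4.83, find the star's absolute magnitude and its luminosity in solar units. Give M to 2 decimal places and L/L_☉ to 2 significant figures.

M ≈ 3.15; L/L_☉ ≈ 4.7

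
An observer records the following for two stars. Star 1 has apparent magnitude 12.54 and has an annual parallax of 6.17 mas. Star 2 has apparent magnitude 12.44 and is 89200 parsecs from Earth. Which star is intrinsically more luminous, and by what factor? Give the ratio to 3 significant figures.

Star 2 is more luminous, by a factor of 332000.

Star 1: p = 6.17 mas = 6.17×10^-3″ → d = 1/p = 162.1 pc
Star 1: M = m − 5 log₁₀ d + 5 = 12.54 − 5·2.2097 + 5 = 6.491
Star 2: M = m − 5 log₁₀ d + 5 = 12.44 − 5·4.9504 + 5 = -7.312
ΔM = M_1 − M_2 = 6.491 − (-7.312) = 13.803; smaller M is more luminous → Star 2.
L ratio = 10^(0.4 |ΔM|) = 10^5.521 = 332100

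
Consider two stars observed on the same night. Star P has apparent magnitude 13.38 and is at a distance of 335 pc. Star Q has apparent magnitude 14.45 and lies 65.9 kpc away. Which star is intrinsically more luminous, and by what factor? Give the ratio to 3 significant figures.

Star P: M = m − 5 log₁₀ d + 5 = 13.38 − 5·2.5250 + 5 = 5.755
Star Q: d = 65.9 kpc = 65900 pc
Star Q: M = m − 5 log₁₀ d + 5 = 14.45 − 5·4.8189 + 5 = -4.644
ΔM = M_P − M_Q = 5.755 − (-4.644) = 10.399; smaller M is more luminous → Star Q.
L ratio = 10^(0.4 |ΔM|) = 10^4.160 = 14440

Star Q is more luminous, by a factor of 14400.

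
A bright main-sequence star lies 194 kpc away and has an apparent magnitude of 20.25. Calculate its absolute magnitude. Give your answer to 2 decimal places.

M ≈ -1.19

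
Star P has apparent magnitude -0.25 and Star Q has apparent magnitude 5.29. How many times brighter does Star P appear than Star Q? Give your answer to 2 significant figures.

160

Magnitude difference = -5.54
Flux ratio = 10^(−0.4 Δm) = 10^(−0.4 × -5.54) = 10^2.216 = 164.4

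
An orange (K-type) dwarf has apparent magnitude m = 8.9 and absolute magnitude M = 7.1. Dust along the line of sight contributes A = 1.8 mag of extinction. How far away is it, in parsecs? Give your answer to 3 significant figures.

d ≈ 10.0 pc

m − M = 5 log₁₀(d/10 pc) + A  ⇒  8.9 − (7.1) − 1.8 = 5 log₁₀(d/10)
0.000 = 5 log₁₀(d/10)
log₁₀ d = (m − M − A)/5 + 1 = 1.0000
d = 10^1.0000 = 10.00 pc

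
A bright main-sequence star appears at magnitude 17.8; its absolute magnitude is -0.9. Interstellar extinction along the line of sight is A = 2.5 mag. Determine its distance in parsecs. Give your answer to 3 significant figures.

m − M = 5 log₁₀(d/10 pc) + A  ⇒  17.8 − (-0.9) − 2.5 = 5 log₁₀(d/10)
16.200 = 5 log₁₀(d/10)
log₁₀ d = (m − M − A)/5 + 1 = 4.2400
d = 10^4.2400 = 17380 pc

d ≈ 17400 pc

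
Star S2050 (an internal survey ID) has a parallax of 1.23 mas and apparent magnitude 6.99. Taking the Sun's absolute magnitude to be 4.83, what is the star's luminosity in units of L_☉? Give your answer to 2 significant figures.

L/L_☉ ≈ 900

d = 1/p = 1000/1.23 mas = 813.0 pc
M = m − 5 log₁₀ d + 5 = 6.99 − 5·2.9101 + 5 = -2.560
M − M_☉ = -2.560 − 4.83 = -7.390
L/L_☉ = 10^(−0.4 × -7.390) = 904.0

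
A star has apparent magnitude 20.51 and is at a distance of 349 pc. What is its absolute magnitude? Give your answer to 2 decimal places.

5 log₁₀(d/10 pc) = 5 log₁₀(349.0) − 5 = 7.714
M = m − 5 log₁₀(d/10) = 20.51 − 7.714 = 12.796

M ≈ 12.80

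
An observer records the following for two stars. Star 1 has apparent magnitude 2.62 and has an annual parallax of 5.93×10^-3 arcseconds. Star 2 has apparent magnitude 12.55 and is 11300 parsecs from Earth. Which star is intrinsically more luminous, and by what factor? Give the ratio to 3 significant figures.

Star 1 is more luminous, by a factor of 2.09.

Star 1: d = 1/p = 1/5.93×10^-3″ = 168.6 pc
Star 1: M = m − 5 log₁₀ d + 5 = 2.62 − 5·2.2269 + 5 = -3.515
Star 2: M = m − 5 log₁₀ d + 5 = 12.55 − 5·4.0531 + 5 = -2.715
ΔM = M_1 − M_2 = -3.515 − (-2.715) = -0.799; smaller M is more luminous → Star 1.
L ratio = 10^(0.4 |ΔM|) = 10^0.320 = 2.088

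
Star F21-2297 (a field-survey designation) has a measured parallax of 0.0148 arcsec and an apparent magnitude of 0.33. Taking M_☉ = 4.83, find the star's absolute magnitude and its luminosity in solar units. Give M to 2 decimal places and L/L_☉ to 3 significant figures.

d = 1/p = 1/0.0148″ = 67.57 pc
M = m − 5 log₁₀ d + 5 = 0.33 − 5·1.8297 + 5 = -3.819
M − M_☉ = -3.819 − 4.83 = -8.649
L/L_☉ = 10^(−0.4 × -8.649) = 2881

M ≈ -3.82; L/L_☉ ≈ 2880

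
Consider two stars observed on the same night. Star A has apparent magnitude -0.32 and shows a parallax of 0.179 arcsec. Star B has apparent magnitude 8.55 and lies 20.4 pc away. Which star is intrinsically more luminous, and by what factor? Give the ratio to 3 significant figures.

Star A is more luminous, by a factor of 265.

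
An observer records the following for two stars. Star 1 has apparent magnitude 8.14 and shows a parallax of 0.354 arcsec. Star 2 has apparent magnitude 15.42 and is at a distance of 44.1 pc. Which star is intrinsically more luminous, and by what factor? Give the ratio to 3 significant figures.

Star 1: d = 1/p = 1/0.354″ = 2.825 pc
Star 1: M = m − 5 log₁₀ d + 5 = 8.14 − 5·0.4510 + 5 = 10.885
Star 2: M = m − 5 log₁₀ d + 5 = 15.42 − 5·1.6444 + 5 = 12.198
ΔM = M_1 − M_2 = 10.885 − (12.198) = -1.313; smaller M is more luminous → Star 1.
L ratio = 10^(0.4 |ΔM|) = 10^0.525 = 3.351

Star 1 is more luminous, by a factor of 3.35.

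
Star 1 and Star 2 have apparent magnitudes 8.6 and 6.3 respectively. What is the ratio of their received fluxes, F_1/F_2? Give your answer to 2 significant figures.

Magnitude difference = 2.3
Flux ratio = 10^(−0.4 Δm) = 10^(−0.4 × 2.3) = 10^-0.920 = 0.1202

F_1/F_2 ≈ 0.12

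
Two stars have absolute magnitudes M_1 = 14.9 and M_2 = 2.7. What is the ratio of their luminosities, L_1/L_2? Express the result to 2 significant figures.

L_1/L_2 ≈ 1.3×10^-5

ΔM = M_1 − M_2 = 12.2
L_1/L_2 = 10^(−0.4 ΔM) = 10^-4.880 = 1.318×10^-5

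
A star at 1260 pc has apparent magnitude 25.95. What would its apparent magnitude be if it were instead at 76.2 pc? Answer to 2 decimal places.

Flux ∝ 1/d², so Δm = 5 log₁₀(d₂/d₁) = 5 log₁₀(76.2/1260) = -6.092
m₂ = m₁ + Δm = 25.95 + (-6.092) = 19.858

m ≈ 19.86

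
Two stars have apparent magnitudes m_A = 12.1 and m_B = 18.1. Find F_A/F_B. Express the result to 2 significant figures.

Δm = 12.1 − (18.1) = -6.0
Flux ratio = 10^(−0.4 Δm) = 10^(−0.4 × -6.0) = 10^2.400 = 251.2

F_A/F_B ≈ 250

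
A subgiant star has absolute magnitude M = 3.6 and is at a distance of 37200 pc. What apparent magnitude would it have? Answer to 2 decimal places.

m = M + 5 log₁₀ d − 5 = 3.6 + 5·4.5705 − 5 = 21.453

m ≈ 21.45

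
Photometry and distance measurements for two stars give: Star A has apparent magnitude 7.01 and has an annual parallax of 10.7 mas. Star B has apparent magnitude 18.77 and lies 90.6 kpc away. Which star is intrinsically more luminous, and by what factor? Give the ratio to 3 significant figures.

Star B is more luminous, by a factor of 18.6.

Star A: p = 10.7 mas = 0.0107″ → d = 1/p = 93.46 pc
Star A: M = m − 5 log₁₀ d + 5 = 7.01 − 5·1.9706 + 5 = 2.157
Star B: d = 90.6 kpc = 90600 pc
Star B: M = m − 5 log₁₀ d + 5 = 18.77 − 5·4.9571 + 5 = -1.016
ΔM = M_A − M_B = 2.157 − (-1.016) = 3.173; smaller M is more luminous → Star B.
L ratio = 10^(0.4 |ΔM|) = 10^1.269 = 18.58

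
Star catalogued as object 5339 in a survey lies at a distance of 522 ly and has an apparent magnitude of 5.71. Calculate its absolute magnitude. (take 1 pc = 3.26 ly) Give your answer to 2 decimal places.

M ≈ -0.31

d = 522 ly / 3.26 = 160.1 pc
5 log₁₀(d/10 pc) = 5 log₁₀(160.1) − 5 = 6.022
M = m − 5 log₁₀(d/10) = 5.71 − 6.022 = -0.312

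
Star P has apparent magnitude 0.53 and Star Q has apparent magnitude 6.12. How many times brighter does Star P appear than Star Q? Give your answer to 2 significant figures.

170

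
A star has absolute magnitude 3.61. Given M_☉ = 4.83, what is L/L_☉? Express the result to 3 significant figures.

M − M_☉ = 3.61 − 4.83 = -1.220
L/L_☉ = 10^(−0.4 (M − M_☉)) = 10^0.488 = 3.076

L/L_☉ ≈ 3.08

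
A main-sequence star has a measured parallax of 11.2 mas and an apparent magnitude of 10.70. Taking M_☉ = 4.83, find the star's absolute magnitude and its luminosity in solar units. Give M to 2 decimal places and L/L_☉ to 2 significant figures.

M ≈ 5.95; L/L_☉ ≈ 0.36

d = 1/p = 1000/11.2 mas = 89.29 pc
M = m − 5 log₁₀ d + 5 = 10.70 − 5·1.9508 + 5 = 5.946
M − M_☉ = 5.946 − 4.83 = 1.116
L/L_☉ = 10^(−0.4 × 1.116) = 0.3577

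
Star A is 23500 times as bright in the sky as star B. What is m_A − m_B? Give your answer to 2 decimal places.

Pogson: Δm = −2.5 log₁₀(ratio) = −2.5 log₁₀(23500) = −2.5 × 4.3711 = -10.928
Star A is brighter, so it has the smaller magnitude: the difference is negative.

m_A − m_B ≈ -10.93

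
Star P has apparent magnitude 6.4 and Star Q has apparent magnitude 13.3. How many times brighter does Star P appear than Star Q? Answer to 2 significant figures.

Magnitude difference = -6.9
Flux ratio = 10^(−0.4 Δm) = 10^(−0.4 × -6.9) = 10^2.760 = 575.4

580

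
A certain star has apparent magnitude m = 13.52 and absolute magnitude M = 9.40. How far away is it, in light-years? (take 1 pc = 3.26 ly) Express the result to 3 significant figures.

d ≈ 217 ly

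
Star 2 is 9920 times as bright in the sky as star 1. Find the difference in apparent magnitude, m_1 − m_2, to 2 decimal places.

Pogson: Δm = −2.5 log₁₀(ratio) = −2.5 log₁₀(9920) = −2.5 × 3.9965 = -9.991
Star 2 is brighter so has the smaller magnitude: m_1 − m_2 is positive.

m_1 − m_2 ≈ 9.99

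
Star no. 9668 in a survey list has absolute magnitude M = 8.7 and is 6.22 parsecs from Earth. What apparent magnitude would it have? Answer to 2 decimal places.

m = M + 5 log₁₀ d − 5 = 8.7 + 5·0.7938 − 5 = 7.669

m ≈ 7.67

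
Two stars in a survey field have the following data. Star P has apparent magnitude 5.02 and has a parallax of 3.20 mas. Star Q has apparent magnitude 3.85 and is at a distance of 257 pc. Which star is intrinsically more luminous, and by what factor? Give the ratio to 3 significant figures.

Star Q is more luminous, by a factor of 1.99.

Star P: p = 3.20 mas = 3.20×10^-3″ → d = 1/p = 312.5 pc
Star P: M = m − 5 log₁₀ d + 5 = 5.02 − 5·2.4949 + 5 = -2.454
Star Q: M = m − 5 log₁₀ d + 5 = 3.85 − 5·2.4099 + 5 = -3.200
ΔM = M_P − M_Q = -2.454 − (-3.200) = 0.745; smaller M is more luminous → Star Q.
L ratio = 10^(0.4 |ΔM|) = 10^0.298 = 1.987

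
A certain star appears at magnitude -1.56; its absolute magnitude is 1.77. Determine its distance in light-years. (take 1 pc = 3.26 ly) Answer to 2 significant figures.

Distance modulus: m − M = -1.56 − (1.77) = -3.330
m − M = 5 log₁₀ d − 5
log₁₀ d = (m − M)/5 + 1 = 0.3340
d = 10^0.3340 = 2.158 pc
= 7.034 ly

d ≈ 7.0 ly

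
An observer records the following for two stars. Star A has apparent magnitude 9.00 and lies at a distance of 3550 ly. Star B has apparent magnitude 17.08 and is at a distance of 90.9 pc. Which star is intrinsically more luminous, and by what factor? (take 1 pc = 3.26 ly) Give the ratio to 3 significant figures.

Star A is more luminous, by a factor of 245000.

Star A: d = 3550 ly / 3.26 = 1089 pc
Star A: M = m − 5 log₁₀ d + 5 = 9.00 − 5·3.0370 + 5 = -1.185
Star B: M = m − 5 log₁₀ d + 5 = 17.08 − 5·1.9586 + 5 = 12.287
ΔM = M_A − M_B = -1.185 − (12.287) = -13.472; smaller M is more luminous → Star A.
L ratio = 10^(0.4 |ΔM|) = 10^5.389 = 244800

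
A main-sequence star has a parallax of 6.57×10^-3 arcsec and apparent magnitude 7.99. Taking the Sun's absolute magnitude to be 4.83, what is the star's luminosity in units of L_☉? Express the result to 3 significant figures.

d = 1/p = 1/6.57×10^-3″ = 152.2 pc
M = m − 5 log₁₀ d + 5 = 7.99 − 5·2.1824 + 5 = 2.078
M − M_☉ = 2.078 − 4.83 = -2.752
L/L_☉ = 10^(−0.4 × -2.752) = 12.61

L/L_☉ ≈ 12.6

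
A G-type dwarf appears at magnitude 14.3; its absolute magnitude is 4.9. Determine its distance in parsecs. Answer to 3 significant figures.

d ≈ 759 pc

Distance modulus: m − M = 14.3 − (4.9) = 9.400
m − M = 5 log₁₀ d − 5
log₁₀ d = (m − M)/5 + 1 = 2.8800
d = 10^2.8800 = 758.6 pc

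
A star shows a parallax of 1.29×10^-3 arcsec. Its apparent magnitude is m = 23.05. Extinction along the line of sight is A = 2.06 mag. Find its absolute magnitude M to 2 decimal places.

M ≈ 11.54

d = 1/p = 1/1.29×10^-3″ = 775.2 pc
5 log₁₀(d/10 pc) = 5 log₁₀(775.2) − 5 = 9.447
M = m − 5 log₁₀(d/10) − A = 23.05 − 9.447 − 2.06 = 11.543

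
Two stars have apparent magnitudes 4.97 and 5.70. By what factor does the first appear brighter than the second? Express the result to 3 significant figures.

1.96

Magnitude difference = -0.73
Flux ratio = 10^(−0.4 Δm) = 10^(−0.4 × -0.73) = 10^0.292 = 1.959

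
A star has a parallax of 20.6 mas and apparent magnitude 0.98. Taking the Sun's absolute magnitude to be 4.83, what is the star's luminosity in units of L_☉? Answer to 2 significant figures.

L/L_☉ ≈ 820

d = 1/p = 1000/20.6 mas = 48.54 pc
M = m − 5 log₁₀ d + 5 = 0.98 − 5·1.6861 + 5 = -2.451
M − M_☉ = -2.451 − 4.83 = -7.281
L/L_☉ = 10^(−0.4 × -7.281) = 817.1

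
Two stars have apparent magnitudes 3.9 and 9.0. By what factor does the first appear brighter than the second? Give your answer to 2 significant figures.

110

Magnitude difference = -5.1
Flux ratio = 10^(−0.4 Δm) = 10^(−0.4 × -5.1) = 10^2.040 = 109.6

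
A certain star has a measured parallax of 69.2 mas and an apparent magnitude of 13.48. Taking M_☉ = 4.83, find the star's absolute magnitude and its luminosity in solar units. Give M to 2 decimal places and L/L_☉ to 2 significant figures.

d = 1/p = 1000/69.2 mas = 14.45 pc
M = m − 5 log₁₀ d + 5 = 13.48 − 5·1.1599 + 5 = 12.681
M − M_☉ = 12.681 − 4.83 = 7.851
L/L_☉ = 10^(−0.4 × 7.851) = 7.241×10^-4

M ≈ 12.68; L/L_☉ ≈ 7.2×10^-4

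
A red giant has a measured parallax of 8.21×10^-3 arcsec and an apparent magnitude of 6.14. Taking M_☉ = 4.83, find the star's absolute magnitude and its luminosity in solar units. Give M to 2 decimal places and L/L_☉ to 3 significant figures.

M ≈ 0.71; L/L_☉ ≈ 44.4

d = 1/p = 1/8.21×10^-3″ = 121.8 pc
M = m − 5 log₁₀ d + 5 = 6.14 − 5·2.0857 + 5 = 0.712
M − M_☉ = 0.712 − 4.83 = -4.118
L/L_☉ = 10^(−0.4 × -4.118) = 44.39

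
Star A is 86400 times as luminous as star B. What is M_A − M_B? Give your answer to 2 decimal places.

Pogson: ΔM = −2.5 log₁₀(ratio) = −2.5 log₁₀(86400) = −2.5 × 4.9365 = -12.341
Star A is brighter, so it has the smaller magnitude: the difference is negative.

M_A − M_B ≈ -12.34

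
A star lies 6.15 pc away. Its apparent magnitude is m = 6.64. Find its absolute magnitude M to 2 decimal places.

M ≈ 7.70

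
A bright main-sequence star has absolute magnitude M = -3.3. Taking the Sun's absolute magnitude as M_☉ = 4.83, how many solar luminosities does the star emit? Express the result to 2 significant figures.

M − M_☉ = -3.3 − 4.83 = -8.130
L/L_☉ = 10^(−0.4 (M − M_☉)) = 10^3.252 = 1786

L/L_☉ ≈ 1800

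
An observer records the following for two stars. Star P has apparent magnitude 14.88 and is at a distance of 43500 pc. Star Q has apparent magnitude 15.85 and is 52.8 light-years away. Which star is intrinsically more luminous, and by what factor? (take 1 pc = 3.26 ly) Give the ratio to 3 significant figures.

Star P is more luminous, by a factor of 1.76×10^7.

Star P: M = m − 5 log₁₀ d + 5 = 14.88 − 5·4.6385 + 5 = -3.312
Star Q: d = 52.8 ly / 3.26 = 16.20 pc
Star Q: M = m − 5 log₁₀ d + 5 = 15.85 − 5·1.2094 + 5 = 14.803
ΔM = M_P − M_Q = -3.312 − (14.803) = -18.115; smaller M is more luminous → Star P.
L ratio = 10^(0.4 |ΔM|) = 10^7.246 = 1.763×10^7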